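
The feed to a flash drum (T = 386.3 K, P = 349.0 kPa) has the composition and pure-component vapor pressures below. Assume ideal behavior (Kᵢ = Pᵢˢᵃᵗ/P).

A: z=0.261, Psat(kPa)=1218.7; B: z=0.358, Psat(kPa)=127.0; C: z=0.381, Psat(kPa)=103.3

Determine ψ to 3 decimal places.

ψ = 0.092

Raoult's law: Kᵢ = Pᵢˢᵃᵗ/P = Pᵢˢᵃᵗ/349.0.
  K_A = 1218.7/349.0 = 3.49198, K_B = 127.0/349.0 = 0.36390, K_C = 103.3/349.0 = 0.29599
Iterate (Newton) starting at ψ = 0.37:
  ψ = 0.370: g = -0.3221, g' = -1.032 → ψ = 0.058
  ψ = 0.058: g = 0.0525, g' = -1.600 → ψ = 0.091
  ψ = 0.091: g = 0.0024, g' = -1.457 → ψ = 0.092
Converged at ψ = 0.092.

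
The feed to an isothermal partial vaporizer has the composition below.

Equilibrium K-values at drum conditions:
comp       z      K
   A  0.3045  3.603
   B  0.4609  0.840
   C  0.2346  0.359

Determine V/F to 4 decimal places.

V/F = 0.5717

Newton–Raphson from V/F = 0.62:
  V/F = 0.6200: g = -0.02819, g' = -0.5820 → V/F = 0.5716
  V/F = 0.5716: g = 0.00011, g' = -0.5877 → V/F = 0.5717
Converged at V/F = 0.5717.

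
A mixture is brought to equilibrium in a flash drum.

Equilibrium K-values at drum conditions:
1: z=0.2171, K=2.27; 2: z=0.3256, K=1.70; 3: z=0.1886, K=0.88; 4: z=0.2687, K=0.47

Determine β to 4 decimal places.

β = 0.8274

Rachford–Rice: g(β) = Σ zᵢ(Kᵢ−1)/(1+β(Kᵢ−1)) = 0.
Feasibility: ΣzᵢKᵢ = 1.3386, Σzᵢ/Kᵢ = 1.0732 — both > 1, two phases present.
Newton iteration, β⁰ = 0.5:
  β = 0.5000: g = 0.11963, g' = -0.3613 → β = 0.8311
  β = 0.8311: g = -0.00143, g' = -0.3911 → β = 0.8274
Converged at β = 0.8274.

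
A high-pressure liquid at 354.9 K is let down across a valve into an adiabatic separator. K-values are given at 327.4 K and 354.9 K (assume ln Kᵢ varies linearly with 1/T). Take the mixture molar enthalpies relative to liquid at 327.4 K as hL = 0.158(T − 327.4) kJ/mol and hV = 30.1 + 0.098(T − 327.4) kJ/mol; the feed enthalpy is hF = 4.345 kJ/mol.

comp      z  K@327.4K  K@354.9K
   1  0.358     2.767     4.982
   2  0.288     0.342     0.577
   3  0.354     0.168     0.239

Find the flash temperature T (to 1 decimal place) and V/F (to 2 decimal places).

Adiabatic flash: solve Rachford–Rice at each trial T, then check hF = ψ·hV(T) + (1−ψ)·hL(T).
  T = 327.4 K: K = (2.767, 0.342, 0.168), RR gives ψ = 0.111, H_out = 3.339 kJ/mol
  T = 354.9 K: K = (4.982, 0.577, 0.239), RR gives ψ = 0.412, H_out = 16.064 kJ/mol
  T = 341.1 K: K = (3.753, 0.449, 0.202), RR gives ψ = 0.284, H_out = 10.465 kJ/mol
  T = 334.2 K: K = (3.229, 0.392, 0.184), RR gives ψ = 0.206, H_out = 7.185 kJ/mol
  T = 330.8 K: K = (2.991, 0.367, 0.176), RR gives ψ = 0.161, H_out = 5.360 kJ/mol
  T = 329.1 K: K = (2.878, 0.354, 0.172), RR gives ψ = 0.137, H_out = 4.378 kJ/mol
Linear interpolation between T = 327.4 (H_out = 3.339) and T = 329.1 (H_out = 4.378) on hF = 4.345 gives T ≈ 329.0 K, at which ψ = 0.14.

T = 329.0 K, V/F = 0.14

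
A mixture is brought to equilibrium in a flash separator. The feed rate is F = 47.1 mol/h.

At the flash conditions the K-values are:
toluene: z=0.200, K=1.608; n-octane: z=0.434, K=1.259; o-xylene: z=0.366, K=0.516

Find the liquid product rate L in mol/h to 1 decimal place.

Newton iteration, β⁰ = 0.36:
  β = 0.360: g = -0.0119, g' = -0.200 → β = 0.300
Converged at β = 0.300.
Then V = β·F = 0.2995·47.1 = 14.1 mol/h and L = F − V = 33.0 mol/h.

L = 33.0 mol/h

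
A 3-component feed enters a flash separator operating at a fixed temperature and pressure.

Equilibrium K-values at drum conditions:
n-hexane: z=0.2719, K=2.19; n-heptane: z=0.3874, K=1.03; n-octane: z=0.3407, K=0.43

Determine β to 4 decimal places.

Let β = V/F and solve Σ zᵢ(Kᵢ−1)/(1+β(Kᵢ−1)) = 0.
Feasibility: ΣzᵢKᵢ = 1.1410, Σzᵢ/Kᵢ = 1.2926 — both > 1, two phases present.
Newton iteration, β⁰ = 0.37:
  β = 0.3700: g = -0.00996, g' = -0.3637 → β = 0.3426
  β = 0.3426: g = 0.00002, g' = -0.3656 → β = 0.3427
Converged at β = 0.3427.

β = 0.3427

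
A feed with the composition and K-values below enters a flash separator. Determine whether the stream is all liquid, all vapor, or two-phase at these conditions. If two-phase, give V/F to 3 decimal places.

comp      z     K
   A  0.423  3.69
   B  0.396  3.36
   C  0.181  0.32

ΣzᵢKᵢ = 2.949; Σzᵢ/Kᵢ = 0.798.
Since Σzᵢ/Kᵢ < 1 the mixture is above its dew point — single vapor phase.

all vapor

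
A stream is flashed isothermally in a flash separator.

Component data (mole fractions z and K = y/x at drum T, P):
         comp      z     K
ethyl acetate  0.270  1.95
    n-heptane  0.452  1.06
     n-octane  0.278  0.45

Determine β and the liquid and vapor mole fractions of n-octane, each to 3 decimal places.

Iterate (Newton) starting at β = 0.63:
  β = 0.630: g = -0.0474, g' = -0.294 → β = 0.469
  β = 0.469: g = -0.0022, g' = -0.271 → β = 0.461
Converged at β = 0.461.
Compositions from xᵢ = zᵢ/(1+β(Kᵢ−1)), yᵢ = Kᵢxᵢ:
  ethyl acetate: x = 0.188, y = 0.366
  n-heptane: x = 0.440, y = 0.466
  n-octane: x = 0.372, y = 0.168

β = 0.461, x_n-octane = 0.372, y_n-octane = 0.168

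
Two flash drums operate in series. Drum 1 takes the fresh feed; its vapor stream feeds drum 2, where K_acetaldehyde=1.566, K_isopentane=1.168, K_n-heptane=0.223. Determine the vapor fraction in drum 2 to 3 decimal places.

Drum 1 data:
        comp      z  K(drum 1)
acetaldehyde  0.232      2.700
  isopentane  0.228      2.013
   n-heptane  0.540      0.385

Drum 1:
Rachford–Rice: g(ψ₁) = Σ zᵢ(Kᵢ−1)/(1+ψ₁(Kᵢ−1)) = 0.
Check two-phase: ΣzᵢKᵢ = 1.293 > 1 and Σzᵢ/Kᵢ = 1.602 > 1, so g(0) = 0.293 > 0 and g(1) = -0.602 < 0.
Newton–Raphson from ψ₁ = 0.5:
  ψ₁ = 0.500: g = -0.1131, g' = -0.725 → ψ₁ = 0.344
  ψ₁ = 0.344: g = -0.0011, g' = -0.724 → ψ₁ = 0.343
Converged at ψ₁ = 0.343.
Drum-1 compositions:
  acetaldehyde: x = 0.147, y = 0.396
  isopentane: x = 0.169, y = 0.341
  n-heptane: x = 0.684, y = 0.263
Drum-2 feed = drum-1 vapor: z₂ = (0.3959, 0.3407, 0.2634).
Drum 2:
Newton–Raphson from ψ₂ = 0.67:
  ψ₂ = 0.670: g = -0.2130, g' = -0.766 → ψ₂ = 0.392
  ψ₂ = 0.392: g = -0.0572, g' = -0.422 → ψ₂ = 0.257
  ψ₂ = 0.257: g = -0.0051, g' = -0.354 → ψ₂ = 0.242
Converged at ψ₂ = 0.242.
  acetaldehyde: x = 0.348, y = 0.545
  isopentane: x = 0.327, y = 0.382
  n-heptane: x = 0.324, y = 0.072

V/F (drum 2) = 0.242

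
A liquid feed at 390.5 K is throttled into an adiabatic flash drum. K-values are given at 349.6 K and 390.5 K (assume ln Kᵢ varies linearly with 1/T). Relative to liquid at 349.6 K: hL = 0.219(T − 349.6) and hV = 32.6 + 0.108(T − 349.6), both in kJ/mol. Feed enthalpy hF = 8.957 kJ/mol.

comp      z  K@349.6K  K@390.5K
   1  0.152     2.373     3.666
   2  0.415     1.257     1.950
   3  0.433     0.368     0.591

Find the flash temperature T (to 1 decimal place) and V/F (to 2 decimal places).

Adiabatic flash: solve Rachford–Rice at each trial T, then check hF = ψ·hV(T) + (1−ψ)·hL(T).
  T = 349.6 K: K = (2.373, 1.257, 0.368), RR gives ψ = 0.090, H_out = 2.921 kJ/mol
  T = 390.5 K: K = (3.666, 1.950, 0.591), RR gives ψ = 1.000, H_out = 37.017 kJ/mol
  T = 370.1 K: K = (2.987, 1.586, 0.473), RR gives ψ = 0.564, H_out = 21.605 kJ/mol
  T = 359.9 K: K = (2.672, 1.417, 0.419), RR gives ψ = 0.340, H_out = 12.958 kJ/mol
  T = 354.8 K: K = (2.522, 1.337, 0.393), RR gives ψ = 0.220, H_out = 8.196 kJ/mol
  T = 357.4 K: K = (2.598, 1.377, 0.406), RR gives ψ = 0.282, H_out = 10.670 kJ/mol
  T = 356.1 K: K = (2.560, 1.357, 0.400), RR gives ψ = 0.252, H_out = 9.445 kJ/mol
Linear interpolation between T = 354.8 (H_out = 8.196) and T = 356.1 (H_out = 9.445) on hF = 8.957 gives T ≈ 355.6 K, at which ψ = 0.24.

T = 355.6 K, V/F = 0.24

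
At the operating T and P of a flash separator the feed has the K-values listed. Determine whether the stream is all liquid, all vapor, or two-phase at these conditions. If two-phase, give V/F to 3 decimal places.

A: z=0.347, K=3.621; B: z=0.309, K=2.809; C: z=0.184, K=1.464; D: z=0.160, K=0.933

all vapor

ΣzᵢKᵢ = 2.543; Σzᵢ/Kᵢ = 0.503.
Since Σzᵢ/Kᵢ < 1 the mixture is above its dew point — single vapor phase.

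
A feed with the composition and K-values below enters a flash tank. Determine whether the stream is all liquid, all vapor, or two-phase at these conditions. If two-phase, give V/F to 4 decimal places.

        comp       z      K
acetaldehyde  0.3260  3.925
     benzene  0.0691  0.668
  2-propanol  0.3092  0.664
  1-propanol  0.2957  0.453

ΣzᵢKᵢ = 1.6650; Σzᵢ/Kᵢ = 1.3049.
Both exceed 1, so a two-phase solution exists.
Material balance + equilibrium reduce to Σ zᵢ(Kᵢ−1)/(1+ψ(Kᵢ−1)) = 0.
Newton iteration, ψ⁰ = 0.4:
  ψ = 0.4000: g = 0.08590, g' = -0.7940 → ψ = 0.5082
  ψ = 0.5082: g = 0.00660, g' = -0.6826 → ψ = 0.5179
Converged at ψ = 0.5179.

two-phase, V/F = 0.5179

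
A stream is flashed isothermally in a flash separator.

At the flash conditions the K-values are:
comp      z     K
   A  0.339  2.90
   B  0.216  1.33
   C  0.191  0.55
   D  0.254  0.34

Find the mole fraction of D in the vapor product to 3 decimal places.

y_D = 0.135

Material balance + equilibrium reduce to Σ zᵢ(Kᵢ−1)/(1+V/F(Kᵢ−1)) = 0.
Check two-phase: ΣzᵢKᵢ = 1.462 > 1 and Σzᵢ/Kᵢ = 1.374 > 1, so g(0) = 0.462 > 0 and g(1) = -0.374 < 0.
Iterate (Newton) starting at V/F = 0.5:
  V/F = 0.500: g = 0.0304, g' = -0.650 → V/F = 0.547
Converged at V/F = 0.547.
Compositions from xᵢ = zᵢ/(1+V/F(Kᵢ−1)), yᵢ = Kᵢxᵢ:
  A: x = 0.166, y = 0.482
  B: x = 0.183, y = 0.243
  C: x = 0.253, y = 0.139
  D: x = 0.397, y = 0.135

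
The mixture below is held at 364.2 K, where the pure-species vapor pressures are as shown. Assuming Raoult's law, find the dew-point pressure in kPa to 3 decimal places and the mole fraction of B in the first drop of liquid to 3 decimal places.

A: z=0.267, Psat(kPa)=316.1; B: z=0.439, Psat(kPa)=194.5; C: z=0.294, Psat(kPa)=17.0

Pdew = 49.030 kPa, x_B = 0.111

At the dew point ψ → 1, so Σzᵢ/Kᵢ = 1 with Kᵢ = Pᵢˢᵃᵗ/P ⇒ 1/P = Σzᵢ/Pᵢˢᵃᵗ.
1/P = 0.267/316.1 + 0.439/194.5 + 0.294/17.0 = 0.020396 ⇒ P = 49.030 kPa
xᵢ = zᵢP/Pᵢˢᵃᵗ ⇒ x_B = 0.439·49.030/194.5 = 0.111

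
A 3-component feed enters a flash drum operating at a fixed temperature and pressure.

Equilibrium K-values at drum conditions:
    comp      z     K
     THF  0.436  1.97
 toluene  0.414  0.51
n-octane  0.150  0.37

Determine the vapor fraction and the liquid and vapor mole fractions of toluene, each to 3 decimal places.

ψ = 0.244, x_toluene = 0.470, y_toluene = 0.240

Material balance + equilibrium reduce to Σ zᵢ(Kᵢ−1)/(1+ψ(Kᵢ−1)) = 0.
g(0) = ΣzᵢKᵢ − 1 = 0.126 and g(1) = 1 − Σzᵢ/Kᵢ = -0.438, so a root lies in (0, 1).
Iterate (Newton) starting at ψ = 0.53:
  ψ = 0.530: g = -0.1366, g' = -0.495 → ψ = 0.254
  ψ = 0.254: g = -0.0048, g' = -0.478 → ψ = 0.244
Converged at ψ = 0.244.
Compositions from xᵢ = zᵢ/(1+ψ(Kᵢ−1)), yᵢ = Kᵢxᵢ:
  THF: x = 0.353, y = 0.695
  toluene: x = 0.470, y = 0.240
  n-octane: x = 0.177, y = 0.066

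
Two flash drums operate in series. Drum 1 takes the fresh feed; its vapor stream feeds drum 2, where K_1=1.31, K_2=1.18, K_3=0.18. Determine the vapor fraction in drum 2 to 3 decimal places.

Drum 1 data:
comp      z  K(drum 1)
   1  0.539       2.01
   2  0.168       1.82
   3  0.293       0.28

Drum 1:
Iterate (Newton) starting at ψ₁ = 0.51:
  ψ₁ = 0.510: g = 0.1231, g' = -0.675 → ψ₁ = 0.692
  ψ₁ = 0.692: g = -0.0124, g' = -0.840 → ψ₁ = 0.678
  ψ₁ = 0.678: g = -0.0002, g' = -0.820 → ψ₁ = 0.677
Converged at ψ₁ = 0.677.
Drum-1 compositions:
  1: x = 0.320, y = 0.643
  2: x = 0.108, y = 0.197
  3: x = 0.572, y = 0.160
Drum-2 feed = drum-1 vapor: z₂ = (0.6433, 0.1966, 0.1601).
Drum 2:
Rachford–Rice: g(ψ₂) = Σ zᵢ(Kᵢ−1)/(1+ψ₂(Kᵢ−1)) = 0.
g(0) = ΣzᵢKᵢ − 1 = 0.103 and g(1) = 1 − Σzᵢ/Kᵢ = -0.547, so a root lies in (0, 1).
Newton–Raphson from ψ₂ = 0.5:
  ψ₂ = 0.500: g = -0.0175, g' = -0.361 → ψ₂ = 0.452
  ψ₂ = 0.452: g = -0.0009, g' = -0.325 → ψ₂ = 0.449
Converged at ψ₂ = 0.449.
  1: x = 0.565, y = 0.740
  2: x = 0.182, y = 0.215
  3: x = 0.253, y = 0.046

V/F (drum 2) = 0.449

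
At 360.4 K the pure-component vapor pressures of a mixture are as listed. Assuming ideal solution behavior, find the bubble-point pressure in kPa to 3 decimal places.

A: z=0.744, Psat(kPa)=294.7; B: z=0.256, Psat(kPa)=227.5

Pbub = 277.497 kPa

At the bubble point ψ → 0, so ΣzᵢKᵢ = 1 with Kᵢ = Pᵢˢᵃᵗ/P ⇒ P = ΣzᵢPᵢˢᵃᵗ.
P = 0.744·294.7 + 0.256·227.5 = 277.497 kPa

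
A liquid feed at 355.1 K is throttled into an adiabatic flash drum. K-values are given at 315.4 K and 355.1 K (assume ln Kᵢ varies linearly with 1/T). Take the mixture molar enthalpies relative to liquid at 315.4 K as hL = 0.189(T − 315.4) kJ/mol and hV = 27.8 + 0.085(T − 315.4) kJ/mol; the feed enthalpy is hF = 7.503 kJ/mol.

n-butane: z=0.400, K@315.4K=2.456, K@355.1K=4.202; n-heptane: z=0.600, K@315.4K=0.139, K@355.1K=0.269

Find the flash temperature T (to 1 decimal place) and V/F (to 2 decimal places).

Adiabatic flash: solve Rachford–Rice at each trial T, then check hF = ψ·hV(T) + (1−ψ)·hL(T).
  T = 315.4 K: K = (2.456, 0.139), RR gives ψ = 0.052, H_out = 1.459 kJ/mol
  T = 355.1 K: K = (4.202, 0.269), RR gives ψ = 0.360, H_out = 16.020 kJ/mol
  T = 335.2 K: K = (3.262, 0.197), RR gives ψ = 0.233, H_out = 9.736 kJ/mol
  T = 325.3 K: K = (2.843, 0.166), RR gives ψ = 0.154, H_out = 5.999 kJ/mol
  T = 330.2 K: K = (3.046, 0.181), RR gives ψ = 0.195, H_out = 7.924 kJ/mol
  T = 327.8 K: K = (2.945, 0.174), RR gives ψ = 0.176, H_out = 7.002 kJ/mol
Linear interpolation between T = 327.8 (H_out = 7.002) and T = 330.2 (H_out = 7.924) on hF = 7.503 gives T ≈ 329.1 K, at which ψ = 0.19.

T = 329.1 K, V/F = 0.19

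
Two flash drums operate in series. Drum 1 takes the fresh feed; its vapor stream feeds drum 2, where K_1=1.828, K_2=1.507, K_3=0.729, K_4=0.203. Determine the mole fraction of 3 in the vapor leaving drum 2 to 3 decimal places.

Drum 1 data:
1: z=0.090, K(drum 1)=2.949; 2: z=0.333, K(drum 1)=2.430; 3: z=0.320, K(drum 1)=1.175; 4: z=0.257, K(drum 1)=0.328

y_3 (drum 2) = 0.256

Drum 1:
Material balance + equilibrium reduce to Σ zᵢ(Kᵢ−1)/(1+ψ₁(Kᵢ−1)) = 0.
g(0) = ΣzᵢKᵢ − 1 = 0.535 and g(1) = 1 − Σzᵢ/Kᵢ = -0.223, so a root lies in (0, 1).
Newton–Raphson from ψ₁ = 0.5:
  ψ₁ = 0.500: g = 0.1579, g' = -0.591 → ψ₁ = 0.767
  ψ₁ = 0.767: g = -0.0098, g' = -0.712 → ψ₁ = 0.753
Converged at ψ₁ = 0.753.
Drum-1 compositions:
  1: x = 0.036, y = 0.108
  2: x = 0.160, y = 0.390
  3: x = 0.283, y = 0.332
  4: x = 0.521, y = 0.171
Drum-2 feed = drum-1 vapor: z₂ = (0.1075, 0.3895, 0.3322, 0.1707).
Drum 2:
Let ψ₂ = V/F and solve Σ zᵢ(Kᵢ−1)/(1+ψ₂(Kᵢ−1)) = 0.
Feasibility: ΣzᵢKᵢ = 1.060, Σzᵢ/Kᵢ = 1.614 — both > 1, two phases present.
Iterate (Newton) starting at ψ₂ = 0.5:
  ψ₂ = 0.500: g = -0.1098, g' = -0.433 → ψ₂ = 0.246
  ψ₂ = 0.246: g = -0.0163, g' = -0.326 → ψ₂ = 0.196
Converged at ψ₂ = 0.196.
  1: x = 0.093, y = 0.169
  2: x = 0.354, y = 0.534
  3: x = 0.351, y = 0.256
  4: x = 0.202, y = 0.041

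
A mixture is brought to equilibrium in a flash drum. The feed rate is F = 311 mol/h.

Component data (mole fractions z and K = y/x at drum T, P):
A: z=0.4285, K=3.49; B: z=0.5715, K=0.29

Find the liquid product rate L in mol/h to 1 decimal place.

L = 194.7 mol/h

Let ψ = V/F and solve Σ zᵢ(Kᵢ−1)/(1+ψ(Kᵢ−1)) = 0.
Check two-phase: ΣzᵢKᵢ = 1.6612 > 1 and Σzᵢ/Kᵢ = 2.0935 > 1, so g(0) = 0.6612 > 0 and g(1) = -1.0935 < 0.
Newton iteration, ψ⁰ = 0.5:
  ψ = 0.5000: g = -0.15383, g' = -1.2196 → ψ = 0.3739
  ψ = 0.3739: g = 0.00017, g' = -1.2465 → ψ = 0.3740
Converged at ψ = 0.3740.
Then V = ψ·F = 0.3740·311 = 116.3 mol/h and L = F − V = 194.7 mol/h.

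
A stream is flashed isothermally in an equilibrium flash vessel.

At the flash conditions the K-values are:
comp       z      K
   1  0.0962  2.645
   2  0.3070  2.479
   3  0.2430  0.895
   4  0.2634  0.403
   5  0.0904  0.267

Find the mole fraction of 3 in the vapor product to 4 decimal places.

y_3 = 0.2292

Let ψ = V/F and solve Σ zᵢ(Kᵢ−1)/(1+ψ(Kᵢ−1)) = 0.
Check two-phase: ΣzᵢKᵢ = 1.3633 > 1 and Σzᵢ/Kᵢ = 1.4239 > 1, so g(0) = 0.3633 > 0 and g(1) = -0.4239 < 0.
Iterate (Newton) starting at ψ = 0.5:
  ψ = 0.5000: g = -0.00783, g' = -0.6151 → ψ = 0.4873
Converged at ψ = 0.4873.
Compositions from xᵢ = zᵢ/(1+ψ(Kᵢ−1)), yᵢ = Kᵢxᵢ:
  1: x = 0.0534, y = 0.1412
  2: x = 0.1784, y = 0.4423
  3: x = 0.2561, y = 0.2292
  4: x = 0.3715, y = 0.1497
  5: x = 0.1406, y = 0.0375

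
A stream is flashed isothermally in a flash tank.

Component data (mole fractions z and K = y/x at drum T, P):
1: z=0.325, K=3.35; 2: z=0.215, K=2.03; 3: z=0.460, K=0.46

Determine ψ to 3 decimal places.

ψ = 0.727

Rachford–Rice: g(ψ) = Σ zᵢ(Kᵢ−1)/(1+ψ(Kᵢ−1)) = 0.
g(0) = ΣzᵢKᵢ − 1 = 0.737 and g(1) = 1 − Σzᵢ/Kᵢ = -0.203, so a root lies in (0, 1).
Newton iteration, ψ⁰ = 0.66:
  ψ = 0.660: g = 0.0453, g' = -0.680 → ψ = 0.727
Converged at ψ = 0.727.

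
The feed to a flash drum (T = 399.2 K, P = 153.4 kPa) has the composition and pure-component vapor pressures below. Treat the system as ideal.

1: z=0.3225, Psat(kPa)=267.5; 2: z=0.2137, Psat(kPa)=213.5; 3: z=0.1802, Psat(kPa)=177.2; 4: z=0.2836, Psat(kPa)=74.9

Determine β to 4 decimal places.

β = 0.7778

Raoult's law: Kᵢ = Pᵢˢᵃᵗ/P = Pᵢˢᵃᵗ/153.4.
  K_1 = 267.5/153.4 = 1.743807, K_2 = 213.5/153.4 = 1.391786, K_3 = 177.2/153.4 = 1.155150, K_4 = 74.9/153.4 = 0.488266
Newton iteration, β⁰ = 0.52:
  β = 0.5200: g = 0.07065, g' = -0.2570 → β = 0.7949
  β = 0.7949: g = -0.00516, g' = -0.3040 → β = 0.7779
  β = 0.7779: g = -0.00004, g' = -0.2993 → β = 0.7778
Converged at β = 0.7778.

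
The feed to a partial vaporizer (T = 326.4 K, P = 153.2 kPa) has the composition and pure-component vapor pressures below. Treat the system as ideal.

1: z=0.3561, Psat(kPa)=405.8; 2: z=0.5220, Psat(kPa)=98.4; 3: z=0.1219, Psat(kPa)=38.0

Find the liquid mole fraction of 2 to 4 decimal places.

Raoult's law: Kᵢ = Pᵢˢᵃᵗ/P = Pᵢˢᵃᵗ/153.2.
  K_1 = 405.8/153.2 = 2.648825, K_2 = 98.4/153.2 = 0.642298, K_3 = 38.0/153.2 = 0.248042
Material balance + equilibrium reduce to Σ zᵢ(Kᵢ−1)/(1+ψ(Kᵢ−1)) = 0.
Feasibility: ΣzᵢKᵢ = 1.3088, Σzᵢ/Kᵢ = 1.4386 — both > 1, two phases present.
Newton iteration, ψ⁰ = 0.5:
  ψ = 0.5000: g = -0.05245, g' = -0.5669 → ψ = 0.4075
  ψ = 0.4075: g = 0.00046, g' = -0.5812 → ψ = 0.4083
Converged at ψ = 0.4083.
Compositions from xᵢ = zᵢ/(1+ψ(Kᵢ−1)), yᵢ = Kᵢxᵢ:
  1: x = 0.2128, y = 0.5638
  2: x = 0.6113, y = 0.3926
  3: x = 0.1759, y = 0.0436

x_2 = 0.6113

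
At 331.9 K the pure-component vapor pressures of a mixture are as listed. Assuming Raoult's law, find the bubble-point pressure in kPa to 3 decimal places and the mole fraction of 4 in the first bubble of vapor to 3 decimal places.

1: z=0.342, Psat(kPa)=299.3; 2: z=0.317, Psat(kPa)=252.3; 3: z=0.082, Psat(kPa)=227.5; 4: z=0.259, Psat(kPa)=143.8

Pbub = 238.239 kPa, y_4 = 0.156

At the bubble point ψ → 0, so ΣzᵢKᵢ = 1 with Kᵢ = Pᵢˢᵃᵗ/P ⇒ P = ΣzᵢPᵢˢᵃᵗ.
P = 0.342·299.3 + 0.317·252.3 + 0.082·227.5 + 0.259·143.8 = 238.239 kPa
yᵢ = zᵢPᵢˢᵃᵗ/P ⇒ y_4 = 0.259·143.8/238.239 = 0.156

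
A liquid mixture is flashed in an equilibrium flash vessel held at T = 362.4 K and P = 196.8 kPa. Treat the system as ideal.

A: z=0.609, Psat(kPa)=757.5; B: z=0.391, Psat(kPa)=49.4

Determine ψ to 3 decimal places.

ψ = 0.676

Raoult's law: Kᵢ = Pᵢˢᵃᵗ/P = Pᵢˢᵃᵗ/196.8.
  K_A = 757.5/196.8 = 3.84909, K_B = 49.4/196.8 = 0.25102
Binary case is linear: z₁(K₁−1)(1+ψ(K₂−1)) + z₂(K₂−1)(1+ψ(K₁−1)) = 0
⇒ ψ = [z₁(K₁−1)+z₂(K₂−1)] / [−(K₁−1)(K₂−1)] = 1.4422/2.1339 = 0.676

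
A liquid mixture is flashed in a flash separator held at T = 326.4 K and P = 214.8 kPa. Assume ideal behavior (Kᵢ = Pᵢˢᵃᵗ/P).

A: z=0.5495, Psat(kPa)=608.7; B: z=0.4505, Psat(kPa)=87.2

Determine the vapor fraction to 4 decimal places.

Raoult's law: Kᵢ = Pᵢˢᵃᵗ/P = Pᵢˢᵃᵗ/214.8.
  K_A = 608.7/214.8 = 2.833799, K_B = 87.2/214.8 = 0.405959
Let ψ = V/F and solve Σ zᵢ(Kᵢ−1)/(1+ψ(Kᵢ−1)) = 0.
g(0) = ΣzᵢKᵢ − 1 = 0.7401 and g(1) = 1 − Σzᵢ/Kᵢ = -0.3036, so a root lies in (0, 1).
Binary case is linear: z₁(K₁−1)(1+ψ(K₂−1)) + z₂(K₂−1)(1+ψ(K₁−1)) = 0
⇒ ψ = [z₁(K₁−1)+z₂(K₂−1)] / [−(K₁−1)(K₂−1)] = 0.74006/1.08935 = 0.6794

ψ = 0.6794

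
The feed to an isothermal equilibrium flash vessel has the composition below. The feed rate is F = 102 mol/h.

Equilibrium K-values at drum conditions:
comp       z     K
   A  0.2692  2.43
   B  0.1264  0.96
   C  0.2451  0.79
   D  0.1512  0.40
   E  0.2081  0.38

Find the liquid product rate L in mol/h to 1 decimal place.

L = 83.5 mol/h

Rachford–Rice: g(β) = Σ zᵢ(Kᵢ−1)/(1+β(Kᵢ−1)) = 0.
g(0) = ΣzᵢKᵢ − 1 = 0.1087 and g(1) = 1 − Σzᵢ/Kᵢ = -0.4783, so a root lies in (0, 1).
Newton–Raphson from β = 0.48:
  β = 0.4800: g = -0.14523, g' = -0.4767 → β = 0.1753
  β = 0.1753: g = 0.00312, g' = -0.5324 → β = 0.1812
Converged at β = 0.1812.
Then V = β·F = 0.1812·102 = 18.5 mol/h and L = F − V = 83.5 mol/h.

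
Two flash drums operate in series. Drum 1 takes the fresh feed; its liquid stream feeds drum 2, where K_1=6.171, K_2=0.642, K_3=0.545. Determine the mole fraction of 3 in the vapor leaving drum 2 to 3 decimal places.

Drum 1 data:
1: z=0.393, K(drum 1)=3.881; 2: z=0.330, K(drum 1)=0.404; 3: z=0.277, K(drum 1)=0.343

y_3 (drum 2) = 0.239

Drum 1:
Material balance + equilibrium reduce to Σ zᵢ(Kᵢ−1)/(1+ψ₁(Kᵢ−1)) = 0.
Feasibility: ΣzᵢKᵢ = 1.754, Σzᵢ/Kᵢ = 1.726 — both > 1, two phases present.
Iterate (Newton) starting at ψ₁ = 0.44:
  ψ₁ = 0.440: g = -0.0233, g' = -1.086 → ψ₁ = 0.419
Converged at ψ₁ = 0.419.
Drum-1 compositions:
  1: x = 0.178, y = 0.691
  2: x = 0.440, y = 0.178
  3: x = 0.382, y = 0.131
Drum-2 feed = drum-1 liquid: z₂ = (0.1781, 0.4398, 0.3821).
Drum 2:
Rachford–Rice: g(ψ₂) = Σ zᵢ(Kᵢ−1)/(1+ψ₂(Kᵢ−1)) = 0.
Feasibility: ΣzᵢKᵢ = 1.590, Σzᵢ/Kᵢ = 1.415 — both > 1, two phases present.
Newton iteration, ψ₂⁰ = 0.48:
  ψ₂ = 0.480: g = -0.1480, g' = -0.604 → ψ₂ = 0.235
  ψ₂ = 0.235: g = 0.0491, g' = -1.137 → ψ₂ = 0.278
  ψ₂ = 0.278: g = 0.0037, g' = -0.974 → ψ₂ = 0.282
Converged at ψ₂ = 0.282.
  1: x = 0.072, y = 0.447
  2: x = 0.489, y = 0.314
  3: x = 0.438, y = 0.239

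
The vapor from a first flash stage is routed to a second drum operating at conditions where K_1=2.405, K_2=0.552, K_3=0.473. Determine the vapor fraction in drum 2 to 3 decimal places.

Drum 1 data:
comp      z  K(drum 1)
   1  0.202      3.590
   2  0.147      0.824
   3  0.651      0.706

Drum 1:
Rachford–Rice: g(ψ₁) = Σ zᵢ(Kᵢ−1)/(1+ψ₁(Kᵢ−1)) = 0.
Check two-phase: ΣzᵢKᵢ = 1.306 > 1 and Σzᵢ/Kᵢ = 1.157 > 1, so g(0) = 0.306 > 0 and g(1) = -0.157 < 0.
Newton–Raphson from ψ₁ = 0.5:
  ψ₁ = 0.500: g = -0.0248, g' = -0.340 → ψ₁ = 0.427
  ψ₁ = 0.427: g = 0.0015, g' = -0.384 → ψ₁ = 0.431
Converged at ψ₁ = 0.431.
Drum-1 compositions:
  1: x = 0.095, y = 0.343
  2: x = 0.159, y = 0.131
  3: x = 0.745, y = 0.526
Drum-2 feed = drum-1 vapor: z₂ = (0.3426, 0.1311, 0.5263).
Drum 2:
Rachford–Rice: g(ψ₂) = Σ zᵢ(Kᵢ−1)/(1+ψ₂(Kᵢ−1)) = 0.
Feasibility: ΣzᵢKᵢ = 1.145, Σzᵢ/Kᵢ = 1.493 — both > 1, two phases present.
Newton iteration, ψ₂⁰ = 0.37:
  ψ₂ = 0.370: g = -0.0982, g' = -0.556 → ψ₂ = 0.193
  ψ₂ = 0.193: g = 0.0054, g' = -0.631 → ψ₂ = 0.202
Converged at ψ₂ = 0.202.
  1: x = 0.267, y = 0.642
  2: x = 0.144, y = 0.080
  3: x = 0.589, y = 0.279

V/F (drum 2) = 0.202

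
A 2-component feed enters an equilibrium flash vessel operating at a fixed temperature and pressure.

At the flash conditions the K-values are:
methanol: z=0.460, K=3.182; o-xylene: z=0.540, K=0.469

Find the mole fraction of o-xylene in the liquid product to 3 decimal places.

x_o-xylene = 0.804

Binary case is linear: z₁(K₁−1)(1+V/F(K₂−1)) + z₂(K₂−1)(1+V/F(K₁−1)) = 0
⇒ V/F = [z₁(K₁−1)+z₂(K₂−1)] / [−(K₁−1)(K₂−1)] = 0.7170/1.1586 = 0.619
Compositions from xᵢ = zᵢ/(1+V/F(Kᵢ−1)), yᵢ = Kᵢxᵢ:
  methanol: x = 0.196, y = 0.623
  o-xylene: x = 0.804, y = 0.377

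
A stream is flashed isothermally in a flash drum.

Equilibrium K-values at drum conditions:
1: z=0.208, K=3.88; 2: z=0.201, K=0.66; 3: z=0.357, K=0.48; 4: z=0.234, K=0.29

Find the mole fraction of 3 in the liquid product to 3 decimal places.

Newton–Raphson from V/F = 0.4:
  V/F = 0.400: g = -0.2672, g' = -0.788 → V/F = 0.061
  V/F = 0.061: g = 0.0746, g' = -1.505 → V/F = 0.110
  V/F = 0.110: g = 0.0063, g' = -1.266 → V/F = 0.115
Converged at V/F = 0.115.
Compositions from xᵢ = zᵢ/(1+V/F(Kᵢ−1)), yᵢ = Kᵢxᵢ:
  1: x = 0.156, y = 0.606
  2: x = 0.209, y = 0.138
  3: x = 0.380, y = 0.182
  4: x = 0.255, y = 0.074

x_3 = 0.380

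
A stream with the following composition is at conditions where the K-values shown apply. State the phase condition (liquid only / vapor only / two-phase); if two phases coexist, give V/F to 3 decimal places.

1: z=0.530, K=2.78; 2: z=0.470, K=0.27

ΣzᵢKᵢ = 1.600; Σzᵢ/Kᵢ = 1.931.
Both exceed 1, so a two-phase solution exists.
Let ψ = V/F and solve Σ zᵢ(Kᵢ−1)/(1+ψ(Kᵢ−1)) = 0.
Binary case is linear: z₁(K₁−1)(1+ψ(K₂−1)) + z₂(K₂−1)(1+ψ(K₁−1)) = 0
⇒ ψ = [z₁(K₁−1)+z₂(K₂−1)] / [−(K₁−1)(K₂−1)] = 0.6003/1.2994 = 0.462

two-phase, V/F = 0.462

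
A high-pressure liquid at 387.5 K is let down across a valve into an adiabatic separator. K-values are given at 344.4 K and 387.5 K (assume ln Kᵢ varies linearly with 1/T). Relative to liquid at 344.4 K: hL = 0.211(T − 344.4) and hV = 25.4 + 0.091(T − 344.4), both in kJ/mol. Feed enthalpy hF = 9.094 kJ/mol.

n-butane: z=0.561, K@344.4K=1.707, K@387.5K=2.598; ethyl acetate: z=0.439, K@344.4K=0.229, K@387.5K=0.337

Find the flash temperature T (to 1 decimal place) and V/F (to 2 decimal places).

Adiabatic flash: solve Rachford–Rice at each trial T, then check hF = ψ·hV(T) + (1−ψ)·hL(T).
  T = 344.4 K: K = (1.707, 0.229), RR gives ψ = 0.107, H_out = 2.710 kJ/mol
  T = 387.5 K: K = (2.598, 0.337), RR gives ψ = 0.571, H_out = 20.653 kJ/mol
  T = 365.9 K: K = (2.131, 0.281), RR gives ψ = 0.392, H_out = 13.481 kJ/mol
  T = 355.1 K: K = (1.913, 0.254), RR gives ψ = 0.271, H_out = 8.800 kJ/mol
  T = 360.5 K: K = (2.021, 0.267), RR gives ψ = 0.336, H_out = 11.274 kJ/mol
  T = 357.8 K: K = (1.966, 0.261), RR gives ψ = 0.305, H_out = 10.075 kJ/mol
  T = 356.5 K: K = (1.940, 0.258), RR gives ψ = 0.289, H_out = 9.472 kJ/mol
Linear interpolation between T = 355.1 (H_out = 8.800) and T = 356.5 (H_out = 9.472) on hF = 9.094 gives T ≈ 355.7 K, at which ψ = 0.28.

T = 355.7 K, V/F = 0.28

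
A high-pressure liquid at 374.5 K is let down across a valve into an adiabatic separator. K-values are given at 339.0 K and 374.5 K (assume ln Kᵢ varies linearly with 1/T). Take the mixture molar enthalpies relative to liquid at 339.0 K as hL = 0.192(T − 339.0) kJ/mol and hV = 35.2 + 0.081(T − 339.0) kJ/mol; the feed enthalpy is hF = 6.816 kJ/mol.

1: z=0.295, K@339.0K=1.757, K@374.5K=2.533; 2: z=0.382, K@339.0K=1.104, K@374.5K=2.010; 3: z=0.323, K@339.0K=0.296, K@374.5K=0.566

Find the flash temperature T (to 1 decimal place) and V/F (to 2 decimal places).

T = 340.8 K, V/F = 0.18

Adiabatic flash: solve Rachford–Rice at each trial T, then check hF = ψ·hV(T) + (1−ψ)·hL(T).
  T = 339.0 K: K = (1.757, 1.104, 0.296), RR gives ψ = 0.107, H_out = 3.762 kJ/mol
  T = 374.5 K: K = (2.533, 2.010, 0.566), RR gives ψ = 1.000, H_out = 38.076 kJ/mol
  T = 356.8 K: K = (2.130, 1.513, 0.416), RR gives ψ = 0.724, H_out = 27.460 kJ/mol
  T = 347.9 K: K = (1.939, 1.298, 0.353), RR gives ψ = 0.450, H_out = 17.104 kJ/mol
  T = 343.4 K: K = (1.846, 1.197, 0.323), RR gives ψ = 0.289, H_out = 10.875 kJ/mol
  T = 341.2 K: K = (1.801, 1.150, 0.309), RR gives ψ = 0.201, H_out = 7.462 kJ/mol
Linear interpolation between T = 339.0 (H_out = 3.762) and T = 341.2 (H_out = 7.462) on hF = 6.816 gives T ≈ 340.8 K, at which ψ = 0.18.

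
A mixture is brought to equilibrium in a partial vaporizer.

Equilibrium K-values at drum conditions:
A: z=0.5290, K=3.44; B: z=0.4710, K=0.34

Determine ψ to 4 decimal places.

ψ = 0.6085

Rachford–Rice: g(ψ) = Σ zᵢ(Kᵢ−1)/(1+ψ(Kᵢ−1)) = 0.
Check two-phase: ΣzᵢKᵢ = 1.9799 > 1 and Σzᵢ/Kᵢ = 1.5391 > 1, so g(0) = 0.9799 > 0 and g(1) = -0.5391 < 0.
Newton iteration, ψ⁰ = 0.5:
  ψ = 0.5000: g = 0.11745, g' = -1.0961 → ψ = 0.6072
  ψ = 0.6072: g = 0.00144, g' = -1.0828 → ψ = 0.6085
Converged at ψ = 0.6085.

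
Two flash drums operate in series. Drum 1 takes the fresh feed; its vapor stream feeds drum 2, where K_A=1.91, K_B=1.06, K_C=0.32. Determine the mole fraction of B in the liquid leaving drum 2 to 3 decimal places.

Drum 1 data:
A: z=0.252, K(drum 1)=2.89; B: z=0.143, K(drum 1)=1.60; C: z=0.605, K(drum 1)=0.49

Drum 1:
Let ψ₁ = V/F and solve Σ zᵢ(Kᵢ−1)/(1+ψ₁(Kᵢ−1)) = 0.
g(0) = ΣzᵢKᵢ − 1 = 0.254 and g(1) = 1 − Σzᵢ/Kᵢ = -0.411, so a root lies in (0, 1).
Newton–Raphson from ψ₁ = 0.63:
  ψ₁ = 0.630: g = -0.1749, g' = -0.556 → ψ₁ = 0.316
  ψ₁ = 0.316: g = 0.0028, g' = -0.613 → ψ₁ = 0.320
Converged at ψ₁ = 0.320.
Drum-1 compositions:
  A: x = 0.157, y = 0.454
  B: x = 0.120, y = 0.192
  C: x = 0.723, y = 0.354
Drum-2 feed = drum-1 vapor: z₂ = (0.4538, 0.1919, 0.3543).
Drum 2:
Newton iteration, ψ₂⁰ = 0.38:
  ψ₂ = 0.380: g = -0.0068, g' = -0.506 → ψ₂ = 0.367
Converged at ψ₂ = 0.367.
  A: x = 0.340, y = 0.650
  B: x = 0.188, y = 0.199
  C: x = 0.472, y = 0.151

x_B (drum 2) = 0.188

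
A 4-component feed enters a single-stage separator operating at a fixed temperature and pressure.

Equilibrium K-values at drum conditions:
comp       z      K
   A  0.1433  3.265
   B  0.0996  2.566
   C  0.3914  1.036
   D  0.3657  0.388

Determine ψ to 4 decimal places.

Rachford–Rice: g(ψ) = Σ zᵢ(Kᵢ−1)/(1+ψ(Kᵢ−1)) = 0.
Feasibility: ΣzᵢKᵢ = 1.2708, Σzᵢ/Kᵢ = 1.4030 — both > 1, two phases present.
Iterate (Newton) starting at ψ = 0.5:
  ψ = 0.5000: g = -0.06897, g' = -0.5234 → ψ = 0.3682
  ψ = 0.3682: g = 0.00089, g' = -0.5456 → ψ = 0.3699
Converged at ψ = 0.3699.

ψ = 0.3699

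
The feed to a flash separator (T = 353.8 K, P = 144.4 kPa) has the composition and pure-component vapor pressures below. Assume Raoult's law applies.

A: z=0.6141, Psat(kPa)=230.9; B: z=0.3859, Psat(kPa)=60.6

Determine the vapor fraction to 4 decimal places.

ψ = 0.4140

Raoult's law: Kᵢ = Pᵢˢᵃᵗ/P = Pᵢˢᵃᵗ/144.4.
  K_A = 230.9/144.4 = 1.599030, K_B = 60.6/144.4 = 0.419668
Rachford–Rice: g(ψ) = Σ zᵢ(Kᵢ−1)/(1+ψ(Kᵢ−1)) = 0.
Check two-phase: ΣzᵢKᵢ = 1.1439 > 1 and Σzᵢ/Kᵢ = 1.3036 > 1, so g(0) = 0.1439 > 0 and g(1) = -0.3036 < 0.
Newton iteration, ψ⁰ = 0.5:
  ψ = 0.5000: g = -0.03242, g' = -0.3884 → ψ = 0.4165
  ψ = 0.4165: g = -0.00094, g' = -0.3672 → ψ = 0.4140
Converged at ψ = 0.4140.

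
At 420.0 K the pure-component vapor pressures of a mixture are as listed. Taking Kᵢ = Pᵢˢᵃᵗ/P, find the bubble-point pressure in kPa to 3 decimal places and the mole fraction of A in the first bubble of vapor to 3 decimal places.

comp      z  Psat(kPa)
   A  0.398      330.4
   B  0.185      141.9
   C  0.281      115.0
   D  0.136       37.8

At the bubble point ψ → 0, so ΣzᵢKᵢ = 1 with Kᵢ = Pᵢˢᵃᵗ/P ⇒ P = ΣzᵢPᵢˢᵃᵗ.
P = 0.398·330.4 + 0.185·141.9 + 0.281·115.0 + 0.136·37.8 = 195.207 kPa
yᵢ = zᵢPᵢˢᵃᵗ/P ⇒ y_A = 0.398·330.4/195.207 = 0.674

Pbub = 195.207 kPa, y_A = 0.674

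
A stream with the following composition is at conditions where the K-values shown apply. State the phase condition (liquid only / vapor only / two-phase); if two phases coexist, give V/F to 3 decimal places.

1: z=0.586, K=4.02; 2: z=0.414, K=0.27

two-phase, V/F = 0.666

ΣzᵢKᵢ = 2.467; Σzᵢ/Kᵢ = 1.679.
Both exceed 1, so a two-phase solution exists.
Binary case is linear: z₁(K₁−1)(1+ψ(K₂−1)) + z₂(K₂−1)(1+ψ(K₁−1)) = 0
⇒ ψ = [z₁(K₁−1)+z₂(K₂−1)] / [−(K₁−1)(K₂−1)] = 1.4675/2.2046 = 0.666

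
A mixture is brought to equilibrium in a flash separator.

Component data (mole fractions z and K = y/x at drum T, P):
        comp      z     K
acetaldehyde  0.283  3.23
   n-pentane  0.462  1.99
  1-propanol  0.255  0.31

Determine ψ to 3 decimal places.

ψ = 0.889

Let ψ = V/F and solve Σ zᵢ(Kᵢ−1)/(1+ψ(Kᵢ−1)) = 0.
Feasibility: ΣzᵢKᵢ = 1.913, Σzᵢ/Kᵢ = 1.142 — both > 1, two phases present.
Newton iteration, ψ⁰ = 0.36:
  ψ = 0.360: g = 0.4532, g' = -0.894 → ψ = 0.867
  ψ = 0.867: g = 0.0235, g' = -1.046 → ψ = 0.889
Converged at ψ = 0.889.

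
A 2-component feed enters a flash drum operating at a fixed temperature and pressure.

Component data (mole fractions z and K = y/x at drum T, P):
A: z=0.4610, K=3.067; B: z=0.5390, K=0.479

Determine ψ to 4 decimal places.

ψ = 0.6241

Let ψ = V/F and solve Σ zᵢ(Kᵢ−1)/(1+ψ(Kᵢ−1)) = 0.
Check two-phase: ΣzᵢKᵢ = 1.6721 > 1 and Σzᵢ/Kᵢ = 1.2756 > 1, so g(0) = 0.6721 > 0 and g(1) = -0.2756 < 0.
Newton iteration, ψ⁰ = 0.5:
  ψ = 0.5000: g = 0.08885, g' = -0.7439 → ψ = 0.6194
  ψ = 0.6194: g = 0.00322, g' = -0.6977 → ψ = 0.6241
Converged at ψ = 0.6241.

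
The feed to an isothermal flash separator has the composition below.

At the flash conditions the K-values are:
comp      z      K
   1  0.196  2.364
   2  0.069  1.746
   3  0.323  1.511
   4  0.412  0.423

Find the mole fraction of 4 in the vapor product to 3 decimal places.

y_4 = 0.242

Iterate (Newton) starting at ψ = 0.34:
  ψ = 0.340: g = 0.0686, g' = -0.468 → ψ = 0.486
  ψ = 0.486: g = 0.0002, g' = -0.472 → ψ = 0.487
Converged at ψ = 0.487.
Compositions from xᵢ = zᵢ/(1+ψ(Kᵢ−1)), yᵢ = Kᵢxᵢ:
  1: x = 0.118, y = 0.278
  2: x = 0.051, y = 0.088
  3: x = 0.259, y = 0.391
  4: x = 0.573, y = 0.242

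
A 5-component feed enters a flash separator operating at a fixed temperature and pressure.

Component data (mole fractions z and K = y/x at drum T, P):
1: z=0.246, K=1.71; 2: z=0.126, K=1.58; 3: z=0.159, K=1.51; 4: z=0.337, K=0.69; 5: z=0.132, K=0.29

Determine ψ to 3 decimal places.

ψ = 0.441

Let ψ = V/F and solve Σ zᵢ(Kᵢ−1)/(1+ψ(Kᵢ−1)) = 0.
g(0) = ΣzᵢKᵢ − 1 = 0.131 and g(1) = 1 − Σzᵢ/Kᵢ = -0.272, so a root lies in (0, 1).
Newton–Raphson from ψ = 0.67:
  ψ = 0.670: g = -0.0792, g' = -0.396 → ψ = 0.470
  ψ = 0.470: g = -0.0091, g' = -0.317 → ψ = 0.441
Converged at ψ = 0.441.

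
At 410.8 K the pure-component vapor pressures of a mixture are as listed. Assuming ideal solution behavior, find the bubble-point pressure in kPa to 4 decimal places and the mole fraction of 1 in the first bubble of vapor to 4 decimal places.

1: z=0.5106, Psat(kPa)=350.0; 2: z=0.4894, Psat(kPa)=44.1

At the bubble point ψ → 0, so ΣzᵢKᵢ = 1 with Kᵢ = Pᵢˢᵃᵗ/P ⇒ P = ΣzᵢPᵢˢᵃᵗ.
P = 0.5106·350.0 + 0.4894·44.1 = 200.2925 kPa
yᵢ = zᵢPᵢˢᵃᵗ/P ⇒ y_1 = 0.5106·350.0/200.2925 = 0.8922

Pbub = 200.2925 kPa, y_1 = 0.8922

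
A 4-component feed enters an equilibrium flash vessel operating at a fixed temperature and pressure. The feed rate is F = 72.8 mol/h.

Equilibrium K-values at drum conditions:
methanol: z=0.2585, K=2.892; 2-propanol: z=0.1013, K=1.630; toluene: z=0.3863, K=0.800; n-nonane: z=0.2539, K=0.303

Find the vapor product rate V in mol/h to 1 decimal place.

V = 29.1 mol/h

Let β = V/F and solve Σ zᵢ(Kᵢ−1)/(1+β(Kᵢ−1)) = 0.
Check two-phase: ΣzᵢKᵢ = 1.2987 > 1 and Σzᵢ/Kᵢ = 1.4724 > 1, so g(0) = 0.2987 > 0 and g(1) = -0.4724 < 0.
Newton–Raphson from β = 0.64:
  β = 0.6400: g = -0.14139, g' = -0.6321 → β = 0.4163
  β = 0.4163: g = -0.00944, g' = -0.5780 → β = 0.4000
Converged at β = 0.4000.
Then V = β·F = 0.4000·72.8 = 29.1 mol/h and L = F − V = 43.7 mol/h.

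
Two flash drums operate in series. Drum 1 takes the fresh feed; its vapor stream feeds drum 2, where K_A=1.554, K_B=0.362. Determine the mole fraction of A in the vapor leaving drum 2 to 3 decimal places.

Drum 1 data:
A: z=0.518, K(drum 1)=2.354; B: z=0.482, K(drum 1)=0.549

y_A (drum 2) = 0.832

Drum 1:
Material balance + equilibrium reduce to Σ zᵢ(Kᵢ−1)/(1+ψ₁(Kᵢ−1)) = 0.
Check two-phase: ΣzᵢKᵢ = 1.484 > 1 and Σzᵢ/Kᵢ = 1.098 > 1, so g(0) = 0.484 > 0 and g(1) = -0.098 < 0.
Iterate (Newton) starting at ψ₁ = 0.5:
  ψ₁ = 0.500: g = 0.1376, g' = -0.501 → ψ₁ = 0.774
  ψ₁ = 0.774: g = 0.0083, g' = -0.458 → ψ₁ = 0.793
Converged at ψ₁ = 0.793.
Drum-1 compositions:
  A: x = 0.250, y = 0.588
  B: x = 0.750, y = 0.412
Drum-2 feed = drum-1 vapor: z₂ = (0.5882, 0.4118).
Drum 2:
Let ψ₂ = V/F and solve Σ zᵢ(Kᵢ−1)/(1+ψ₂(Kᵢ−1)) = 0.
Check two-phase: ΣzᵢKᵢ = 1.063 > 1 and Σzᵢ/Kᵢ = 1.516 > 1, so g(0) = 0.063 > 0 and g(1) = -0.516 < 0.
Binary case is linear: z₁(K₁−1)(1+ψ₂(K₂−1)) + z₂(K₂−1)(1+ψ₂(K₁−1)) = 0
⇒ ψ₂ = [z₁(K₁−1)+z₂(K₂−1)] / [−(K₁−1)(K₂−1)] = 0.0631/0.3535 = 0.179
  A: x = 0.535, y = 0.832
  B: x = 0.465, y = 0.168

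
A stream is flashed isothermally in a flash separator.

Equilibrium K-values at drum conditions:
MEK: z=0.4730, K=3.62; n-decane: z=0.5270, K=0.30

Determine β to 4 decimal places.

Binary case is linear: z₁(K₁−1)(1+β(K₂−1)) + z₂(K₂−1)(1+β(K₁−1)) = 0
⇒ β = [z₁(K₁−1)+z₂(K₂−1)] / [−(K₁−1)(K₂−1)] = 0.87036/1.83400 = 0.4746

β = 0.4746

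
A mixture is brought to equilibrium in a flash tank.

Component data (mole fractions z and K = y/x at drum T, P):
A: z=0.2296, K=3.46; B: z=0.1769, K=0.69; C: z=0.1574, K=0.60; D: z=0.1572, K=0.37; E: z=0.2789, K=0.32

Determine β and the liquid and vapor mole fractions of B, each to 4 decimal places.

Newton iteration, β⁰ = 0.56:
  β = 0.5600: g = -0.36924, g' = -0.7978 → β = 0.0972
  β = 0.0972: g = 0.02522, g' = -1.1690 → β = 0.1188
  β = 0.1188: g = 0.00072, g' = -1.1038 → β = 0.1194
Converged at β = 0.1194.
Compositions from xᵢ = zᵢ/(1+β(Kᵢ−1)), yᵢ = Kᵢxᵢ:
  A: x = 0.1775, y = 0.6140
  B: x = 0.1837, y = 0.1268
  C: x = 0.1653, y = 0.0992
  D: x = 0.1700, y = 0.0629
  E: x = 0.3035, y = 0.0971

β = 0.1194, x_B = 0.1837, y_B = 0.1268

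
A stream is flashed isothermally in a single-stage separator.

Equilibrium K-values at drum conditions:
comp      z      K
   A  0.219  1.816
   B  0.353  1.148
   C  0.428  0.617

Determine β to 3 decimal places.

β = 0.347

Rachford–Rice: g(β) = Σ zᵢ(Kᵢ−1)/(1+β(Kᵢ−1)) = 0.
g(0) = ΣzᵢKᵢ − 1 = 0.067 and g(1) = 1 − Σzᵢ/Kᵢ = -0.122, so a root lies in (0, 1).
Newton iteration, β⁰ = 0.31:
  β = 0.310: g = 0.0066, g' = -0.181 → β = 0.346
  β = 0.346: g = 0.0000, g' = -0.179 → β = 0.347
Converged at β = 0.347.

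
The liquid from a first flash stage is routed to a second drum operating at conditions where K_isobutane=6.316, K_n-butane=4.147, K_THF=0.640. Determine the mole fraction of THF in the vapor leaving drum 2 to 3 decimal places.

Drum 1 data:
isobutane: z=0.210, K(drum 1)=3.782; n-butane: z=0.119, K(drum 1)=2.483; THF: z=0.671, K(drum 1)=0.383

y_THF (drum 2) = 0.590

Drum 1:
Material balance + equilibrium reduce to Σ zᵢ(Kᵢ−1)/(1+ψ₁(Kᵢ−1)) = 0.
Feasibility: ΣzᵢKᵢ = 1.347, Σzᵢ/Kᵢ = 1.855 — both > 1, two phases present.
Newton–Raphson from ψ₁ = 0.5:
  ψ₁ = 0.500: g = -0.2530, g' = -0.905 → ψ₁ = 0.220
  ψ₁ = 0.220: g = 0.0161, g' = -1.116 → ψ₁ = 0.235
Converged at ψ₁ = 0.235.
Drum-1 compositions:
  isobutane: x = 0.127, y = 0.480
  n-butane: x = 0.088, y = 0.219
  THF: x = 0.785, y = 0.301
Drum-2 feed = drum-1 liquid: z₂ = (0.1270, 0.0883, 0.7847).
Drum 2:
Rachford–Rice: g(ψ₂) = Σ zᵢ(Kᵢ−1)/(1+ψ₂(Kᵢ−1)) = 0.
Feasibility: ΣzᵢKᵢ = 1.670, Σzᵢ/Kᵢ = 1.268 — both > 1, two phases present.
Newton–Raphson from ψ₂ = 0.5:
  ψ₂ = 0.500: g = -0.0520, g' = -0.551 → ψ₂ = 0.406
  ψ₂ = 0.406: g = 0.0051, g' = -0.668 → ψ₂ = 0.413
Converged at ψ₂ = 0.413.
  isobutane: x = 0.040, y = 0.251
  n-butane: x = 0.038, y = 0.159
  THF: x = 0.922, y = 0.590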